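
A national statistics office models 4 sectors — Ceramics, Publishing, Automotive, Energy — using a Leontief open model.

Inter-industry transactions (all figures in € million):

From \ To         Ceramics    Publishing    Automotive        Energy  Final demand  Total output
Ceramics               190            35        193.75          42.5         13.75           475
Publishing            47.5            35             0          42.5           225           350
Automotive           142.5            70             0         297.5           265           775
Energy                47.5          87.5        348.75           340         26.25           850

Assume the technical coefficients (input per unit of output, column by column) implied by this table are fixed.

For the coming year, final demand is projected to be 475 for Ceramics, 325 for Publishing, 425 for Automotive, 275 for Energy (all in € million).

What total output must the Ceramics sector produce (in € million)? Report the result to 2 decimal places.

x_1 = 2022.55

Technical coefficients a_ij = z_ij / X_j:
  a_11 = 190/475 = 0.40, a_21 = 47.5/475 = 0.10, a_31 = 142.5/475 = 0.30, a_41 = 47.5/475 = 0.10
  a_12 = 35/350 = 0.10, a_22 = 35/350 = 0.10, a_32 = 70/350 = 0.20, a_42 = 87.5/350 = 0.25
  a_13 = 193.75/775 = 0.25, a_23 = 0/775 = 0.00, a_33 = 0/775 = 0.00, a_43 = 348.75/775 = 0.45
  a_14 = 42.5/850 = 0.05, a_24 = 42.5/850 = 0.05, a_34 = 297.5/850 = 0.35, a_44 = 340/850 = 0.40
I − A =
  [   0.60    -0.10    -0.25    -0.05]
  [  -0.10     0.90     0.00    -0.05]
  [  -0.30    -0.20     1.00    -0.35]
  [  -0.10    -0.25    -0.45     0.60]
Compute the cofactors C_ij = (−1)^(i+j)·(3×3 minor ij) of I−A; the adjugate is their transpose:
adj(I−A) = Cᵀ =
  [ 0.381250   0.113125   0.154375   0.131250]
  [ 0.056000   0.200000   0.032000   0.040000]
  [ 0.211500   0.148750   0.304250   0.207500]
  [ 0.245500   0.213750   0.267250   0.457500]
det(I−A) = Σ_j (I−A)_1j·C_1j = (0.60)(0.381250) + (-0.10)(0.056000) + (-0.25)(0.211500) + (-0.05)(0.245500) = 0.1580
(I − A)⁻¹ = adj(I−A) / det(I−A) ≈
  [   2.4130     0.7160     0.9771     0.8307]
  [   0.3544     1.2658     0.2025     0.2532]
  [   1.3386     0.9415     1.9256     1.3133]
  [   1.5538     1.3528     1.6915     2.8956]
x = (I − A)⁻¹ d = adj(I−A)·d / det(I−A), with det(I−A) = 0.1580:
  x_1 = (0.381250·475 + 0.113125·325 + 0.154375·425 + 0.131250·275) / 0.1580 = 319.5625 / 0.1580 ≈ 2022.55
  x_2 = (0.056000·475 + 0.200000·325 + 0.032000·425 + 0.040000·275) / 0.1580 = 116.20 / 0.1580 ≈ 735.44
  x_3 = (0.211500·475 + 0.148750·325 + 0.304250·425 + 0.207500·275) / 0.1580 = 335.175 / 0.1580 ≈ 2121.36
  x_4 = (0.245500·475 + 0.213750·325 + 0.267250·425 + 0.457500·275) / 0.1580 = 425.475 / 0.1580 ≈ 2692.88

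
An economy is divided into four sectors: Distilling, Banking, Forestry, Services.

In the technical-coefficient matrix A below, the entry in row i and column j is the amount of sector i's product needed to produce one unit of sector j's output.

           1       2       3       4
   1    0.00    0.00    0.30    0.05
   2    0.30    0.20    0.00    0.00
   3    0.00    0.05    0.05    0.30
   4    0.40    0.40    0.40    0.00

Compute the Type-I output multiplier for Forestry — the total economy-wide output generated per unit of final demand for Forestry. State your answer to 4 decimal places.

I − A =
  [   1.00     0.00    -0.30    -0.05]
  [  -0.30     0.80     0.00     0.00]
  [   0.00    -0.05     0.95    -0.30]
  [  -0.40    -0.40    -0.40     1.00]
Compute the cofactors C_ij = (−1)^(i+j)·(3×3 minor ij) of I−A; the adjugate is their transpose:
adj(I−A) = Cᵀ =
  [ 0.66400   0.07100   0.25600   0.11000]
  [ 0.24900   0.77500   0.09600   0.04125]
  [ 0.14700   0.16900   0.77800   0.24075]
  [ 0.42400   0.40600   0.45200   0.75550]
det(I−A) = Σ_j (I−A)_1j·C_1j = (1.00)(0.66400) + (0.00)(0.24900) + (-0.30)(0.14700) + (-0.05)(0.42400) = 0.5987
(I − A)⁻¹ = adj(I−A) / det(I−A) ≈
  [   1.10907     0.11859     0.42759     0.18373]
  [   0.41590     1.29447     0.16035     0.06890]
  [   0.24553     0.28228     1.29948     0.40212]
  [   0.70820     0.67814     0.75497     1.26190]
The output multiplier for sector j is the column-j sum of the Leontief inverse (I − A)⁻¹ = adj(I−A) / det(I−A).
Column 3 of adj(I−A): (0.25600, 0.09600, 0.77800, 0.45200); det(I−A) = 0.5987.
m_3 = (0.25600 + 0.09600 + 0.77800 + 0.45200) / 0.5987 = 1.582 / 0.5987 ≈ 2.6424.

m_3 = 2.6424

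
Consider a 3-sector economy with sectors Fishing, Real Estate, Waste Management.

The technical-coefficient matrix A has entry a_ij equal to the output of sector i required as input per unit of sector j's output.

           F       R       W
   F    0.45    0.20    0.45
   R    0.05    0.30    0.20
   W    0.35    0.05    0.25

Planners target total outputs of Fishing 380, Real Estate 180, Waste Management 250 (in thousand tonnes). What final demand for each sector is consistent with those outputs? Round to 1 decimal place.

I − A =
  [   0.55    -0.20    -0.45]
  [  -0.05     0.70    -0.20]
  [  -0.35    -0.05     0.75]
d = (I − A) x:
  d_F = (+0.55)·380 + (-0.20)·180 + (-0.45)·250 = 60.5
  d_R = (-0.05)·380 + (+0.70)·180 + (-0.20)·250 = 57.0
  d_W = (-0.35)·380 + (-0.05)·180 + (+0.75)·250 = 45.5

d_F = 60.5, d_R = 57.0, d_W = 45.5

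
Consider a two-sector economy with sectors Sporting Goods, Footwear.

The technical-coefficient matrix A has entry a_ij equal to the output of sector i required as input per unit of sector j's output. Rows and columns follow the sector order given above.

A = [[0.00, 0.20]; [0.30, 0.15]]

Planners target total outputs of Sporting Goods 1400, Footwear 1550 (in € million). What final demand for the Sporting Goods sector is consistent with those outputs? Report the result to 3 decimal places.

I − A =
  [   1.00    -0.20]
  [  -0.30     0.85]
d = (I − A) x:
  d_1 = (+1.00)·1400 + (-0.20)·1550 = 1090.000
  d_2 = (-0.30)·1400 + (+0.85)·1550 = 897.500

d_1 = 1090.000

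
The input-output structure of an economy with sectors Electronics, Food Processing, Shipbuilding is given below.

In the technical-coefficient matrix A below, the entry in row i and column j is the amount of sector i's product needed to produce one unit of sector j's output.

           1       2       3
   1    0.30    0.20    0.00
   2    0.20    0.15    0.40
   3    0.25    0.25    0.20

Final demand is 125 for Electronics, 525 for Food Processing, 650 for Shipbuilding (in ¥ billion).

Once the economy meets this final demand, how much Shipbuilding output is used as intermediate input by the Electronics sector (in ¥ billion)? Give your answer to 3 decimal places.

I − A =
  [   0.70    -0.20     0.00]
  [  -0.20     0.85    -0.40]
  [  -0.25    -0.25     0.80]
Cofactors of I−A, C_ij = (−1)^(i+j)·(minor ij) (rows/columns in the sector order above):
  C_11 = (0.85)(0.80) − (-0.40)(-0.25) = 0.5800
  C_12 = −[(-0.20)(0.80) − (-0.40)(-0.25)] = 0.2600
  C_13 = (-0.20)(-0.25) − (0.85)(-0.25) = 0.2625
  C_21 = −[(-0.20)(0.80) − (0.00)(-0.25)] = 0.1600
  C_22 = (0.70)(0.80) − (0.00)(-0.25) = 0.5600
  C_23 = −[(0.70)(-0.25) − (-0.20)(-0.25)] = 0.2250
  C_31 = (-0.20)(-0.40) − (0.00)(0.85) = 0.0800
  C_32 = −[(0.70)(-0.40) − (0.00)(-0.20)] = 0.2800
  C_33 = (0.70)(0.85) − (-0.20)(-0.20) = 0.5550
det(I−A) = Σ_j (I−A)_1j·C_1j = (0.70)(0.5800) + (-0.20)(0.2600) + (0.00)(0.2625) = 0.3540
adj(I−A) = Cᵀ =
  [ 0.5800   0.1600   0.0800]
  [ 0.2600   0.5600   0.2800]
  [ 0.2625   0.2250   0.5550]
(I − A)⁻¹ = adj(I−A) / det(I−A) ≈
  [   1.6384     0.4520     0.2260]
  [   0.7345     1.5819     0.7910]
  [   0.7415     0.6356     1.5678]
First solve x = (I − A)⁻¹ d = adj(I−A)·d / det(I−A); in particular x_1 = (0.5800·125 + 0.1600·525 + 0.0800·650) / 0.3540 = 208.50 / 0.3540 ≈ 588.98305.
Intermediate flow from 3 to 1: z_31 = a_31 · x_1 = 0.25 × 208.50 / 0.3540 = 52.125 / 0.3540 ≈ 147.246.

z_31 = 147.246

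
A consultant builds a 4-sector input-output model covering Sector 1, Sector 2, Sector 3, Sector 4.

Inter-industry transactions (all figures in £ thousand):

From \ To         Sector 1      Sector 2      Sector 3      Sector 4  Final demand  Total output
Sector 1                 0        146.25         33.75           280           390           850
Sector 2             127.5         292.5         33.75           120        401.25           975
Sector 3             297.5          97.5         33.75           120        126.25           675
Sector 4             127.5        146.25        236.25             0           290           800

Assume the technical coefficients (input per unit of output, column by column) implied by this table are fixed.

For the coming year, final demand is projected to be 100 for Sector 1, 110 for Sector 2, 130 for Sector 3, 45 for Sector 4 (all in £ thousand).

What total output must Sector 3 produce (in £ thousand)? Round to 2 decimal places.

Technical coefficients a_ij = z_ij / X_j:
  a_11 = 0/850 = 0.00, a_21 = 127.5/850 = 0.15, a_31 = 297.5/850 = 0.35, a_41 = 127.5/850 = 0.15
  a_12 = 146.25/975 = 0.15, a_22 = 292.5/975 = 0.30, a_32 = 97.5/975 = 0.10, a_42 = 146.25/975 = 0.15
  a_13 = 33.75/675 = 0.05, a_23 = 33.75/675 = 0.05, a_33 = 33.75/675 = 0.05, a_43 = 236.25/675 = 0.35
  a_14 = 280/800 = 0.35, a_24 = 120/800 = 0.15, a_34 = 120/800 = 0.15, a_44 = 0/800 = 0.00
I − A =
  [   1.00    -0.15    -0.05    -0.35]
  [  -0.15     0.70    -0.05    -0.15]
  [  -0.35    -0.10     0.95    -0.15]
  [  -0.15    -0.15    -0.35     1.00]
Compute the cofactors C_ij = (−1)^(i+j)·(3×3 minor ij) of I−A; the adjugate is their transpose:
adj(I−A) = Cᵀ =
  [ 0.595500   0.202875   0.137625   0.259500]
  [ 0.193000   0.786125   0.126875   0.204500]
  [ 0.273500   0.191500   0.607000   0.215500]
  [ 0.214000   0.215375   0.252125   0.623000]
det(I−A) = Σ_j (I−A)_1j·C_1j = (1.00)(0.595500) + (-0.15)(0.193000) + (-0.05)(0.273500) + (-0.35)(0.214000) = 0.477975
(I − A)⁻¹ = adj(I−A) / det(I−A) ≈
  [   1.2459     0.4244     0.2879     0.5429]
  [   0.4038     1.6447     0.2654     0.4278]
  [   0.5722     0.4006     1.2699     0.4509]
  [   0.4477     0.4506     0.5275     1.3034]
x = (I − A)⁻¹ d = adj(I−A)·d / det(I−A), with det(I−A) = 0.477975:
  x_1 = (0.595500·100 + 0.202875·110 + 0.137625·130 + 0.259500·45) / 0.477975 = 111.435 / 0.477975 ≈ 233.14
  x_2 = (0.193000·100 + 0.786125·110 + 0.126875·130 + 0.204500·45) / 0.477975 = 131.47 / 0.477975 ≈ 275.06
  x_3 = (0.273500·100 + 0.191500·110 + 0.607000·130 + 0.215500·45) / 0.477975 = 137.0225 / 0.477975 ≈ 286.67
  x_4 = (0.214000·100 + 0.215375·110 + 0.252125·130 + 0.623000·45) / 0.477975 = 105.9025 / 0.477975 ≈ 221.56

x_3 = 286.67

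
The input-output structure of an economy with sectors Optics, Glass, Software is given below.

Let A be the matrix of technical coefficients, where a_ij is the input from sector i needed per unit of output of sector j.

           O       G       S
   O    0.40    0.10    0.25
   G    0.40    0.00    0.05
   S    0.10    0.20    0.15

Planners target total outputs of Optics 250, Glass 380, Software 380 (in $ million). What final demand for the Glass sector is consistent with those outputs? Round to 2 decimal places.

d_G = 261.00

I − A =
  [   0.60    -0.10    -0.25]
  [  -0.40     1.00    -0.05]
  [  -0.10    -0.20     0.85]
d = (I − A) x:
  d_O = (+0.60)·250 + (-0.10)·380 + (-0.25)·380 = 17.00
  d_G = (-0.40)·250 + (+1.00)·380 + (-0.05)·380 = 261.00
  d_S = (-0.10)·250 + (-0.20)·380 + (+0.85)·380 = 222.00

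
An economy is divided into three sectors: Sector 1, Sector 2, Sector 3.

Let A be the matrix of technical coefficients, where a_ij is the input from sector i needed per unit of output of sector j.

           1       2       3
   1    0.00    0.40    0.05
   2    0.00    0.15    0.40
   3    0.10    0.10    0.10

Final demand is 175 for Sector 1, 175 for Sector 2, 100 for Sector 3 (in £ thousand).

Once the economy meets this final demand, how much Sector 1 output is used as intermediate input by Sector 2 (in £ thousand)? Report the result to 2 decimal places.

I − A =
  [   1.00    -0.40    -0.05]
  [   0.00     0.85    -0.40]
  [  -0.10    -0.10     0.90]
Cofactors of I−A, C_ij = (−1)^(i+j)·(minor ij) (rows/columns in the sector order above):
  C_11 = (0.85)(0.90) − (-0.40)(-0.10) = 0.7250
  C_12 = −[(0.00)(0.90) − (-0.40)(-0.10)] = 0.0400
  C_13 = (0.00)(-0.10) − (0.85)(-0.10) = 0.0850
  C_21 = −[(-0.40)(0.90) − (-0.05)(-0.10)] = 0.3650
  C_22 = (1.00)(0.90) − (-0.05)(-0.10) = 0.8950
  C_23 = −[(1.00)(-0.10) − (-0.40)(-0.10)] = 0.1400
  C_31 = (-0.40)(-0.40) − (-0.05)(0.85) = 0.2025
  C_32 = −[(1.00)(-0.40) − (-0.05)(0.00)] = 0.4000
  C_33 = (1.00)(0.85) − (-0.40)(0.00) = 0.8500
det(I−A) = Σ_j (I−A)_1j·C_1j = (1.00)(0.7250) + (-0.40)(0.0400) + (-0.05)(0.0850) = 0.70475
adj(I−A) = Cᵀ =
  [ 0.7250   0.3650   0.2025]
  [ 0.0400   0.8950   0.4000]
  [ 0.0850   0.1400   0.8500]
(I − A)⁻¹ = adj(I−A) / det(I−A) ≈
  [   1.0287     0.5179     0.2873]
  [   0.0568     1.2700     0.5676]
  [   0.1206     0.1987     1.2061]
First solve x = (I − A)⁻¹ d = adj(I−A)·d / det(I−A); in particular x_2 = (0.0400·175 + 0.8950·175 + 0.4000·100) / 0.70475 = 203.625 / 0.70475 ≈ 288.9322.
Intermediate flow from 1 to 2: z_12 = a_12 · x_2 = 0.40 × 203.625 / 0.70475 = 81.45 / 0.70475 ≈ 115.57.

z_12 = 115.57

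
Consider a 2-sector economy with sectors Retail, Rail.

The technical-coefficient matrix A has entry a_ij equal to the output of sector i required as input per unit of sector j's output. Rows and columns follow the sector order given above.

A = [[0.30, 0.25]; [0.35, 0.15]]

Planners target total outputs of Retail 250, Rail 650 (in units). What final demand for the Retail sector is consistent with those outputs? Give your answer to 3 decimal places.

d_1 = 12.500

I − A =
  [   0.70    -0.25]
  [  -0.35     0.85]
d = (I − A) x:
  d_1 = (+0.70)·250 + (-0.25)·650 = 12.500
  d_2 = (-0.35)·250 + (+0.85)·650 = 465.000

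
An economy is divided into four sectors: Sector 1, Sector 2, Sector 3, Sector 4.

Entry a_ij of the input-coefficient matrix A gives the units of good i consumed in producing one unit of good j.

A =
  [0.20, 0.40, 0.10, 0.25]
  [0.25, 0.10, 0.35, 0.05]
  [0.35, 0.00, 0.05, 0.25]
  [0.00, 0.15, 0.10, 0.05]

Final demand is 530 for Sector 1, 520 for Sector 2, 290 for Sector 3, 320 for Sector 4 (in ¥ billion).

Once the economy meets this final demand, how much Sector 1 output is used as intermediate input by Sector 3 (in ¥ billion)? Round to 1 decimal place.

I − A =
  [   0.80    -0.40    -0.10    -0.25]
  [  -0.25     0.90    -0.35    -0.05]
  [  -0.35     0.00     0.95    -0.25]
  [   0.00    -0.15    -0.10     0.95]
Compute the cofactors C_ij = (−1)^(i+j)·(3×3 minor ij) of I−A; the adjugate is their transpose:
adj(I−A) = Cᵀ =
  [ 0.769500   0.390375   0.255375   0.290250]
  [ 0.337500   0.660000   0.300000   0.202500]
  [ 0.306000   0.176125   0.573625   0.240750]
  [ 0.085500   0.122750   0.107750   0.508500]
det(I−A) = Σ_j (I−A)_1j·C_1j = (0.80)(0.769500) + (-0.40)(0.337500) + (-0.10)(0.306000) + (-0.25)(0.085500) = 0.428625
(I − A)⁻¹ = adj(I−A) / det(I−A) ≈
  [   1.7953     0.9108     0.5958     0.6772]
  [   0.7874     1.5398     0.6999     0.4724]
  [   0.7139     0.4109     1.3383     0.5617]
  [   0.1995     0.2864     0.2514     1.1864]
First solve x = (I − A)⁻¹ d = adj(I−A)·d / det(I−A); in particular x_3 = (0.306000·530 + 0.176125·520 + 0.573625·290 + 0.240750·320) / 0.428625 = 497.15625 / 0.428625 ≈ 1159.886.
Intermediate flow from 1 to 3: z_13 = a_13 · x_3 = 0.10 × 497.15625 / 0.428625 = 49.715625 / 0.428625 ≈ 116.0.

z_13 = 116.0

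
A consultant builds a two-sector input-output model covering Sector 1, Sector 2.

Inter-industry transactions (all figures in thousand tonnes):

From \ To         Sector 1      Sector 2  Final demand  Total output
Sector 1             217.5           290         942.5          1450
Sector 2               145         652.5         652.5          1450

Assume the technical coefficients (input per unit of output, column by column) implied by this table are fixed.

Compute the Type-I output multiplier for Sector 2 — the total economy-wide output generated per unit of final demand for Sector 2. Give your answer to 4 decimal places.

m_2 = 2.3464

Technical coefficients a_ij = z_ij / X_j:
  a_11 = 217.5/1450 = 0.15, a_21 = 145/1450 = 0.10
  a_12 = 290/1450 = 0.20, a_22 = 652.5/1450 = 0.45
I − A =
  [   0.85    -0.20]
  [  -0.10     0.55]
det(I−A) = (0.85)(0.55) − (-0.20)(-0.10) = 0.4475
adj(I−A) = [[0.55, 0.20], [0.10, 0.85]]
(I − A)⁻¹ = adj(I−A) / det(I−A) ≈
  [   1.22905     0.44693]
  [   0.22346     1.89944]
The output multiplier for sector j is the column-j sum of the Leontief inverse (I − A)⁻¹ = adj(I−A) / det(I−A).
Column 2 of adj(I−A): (0.20, 0.85); det(I−A) = 0.4475.
m_2 = (0.20 + 0.85) / 0.4475 = 1.05 / 0.4475 ≈ 2.3464.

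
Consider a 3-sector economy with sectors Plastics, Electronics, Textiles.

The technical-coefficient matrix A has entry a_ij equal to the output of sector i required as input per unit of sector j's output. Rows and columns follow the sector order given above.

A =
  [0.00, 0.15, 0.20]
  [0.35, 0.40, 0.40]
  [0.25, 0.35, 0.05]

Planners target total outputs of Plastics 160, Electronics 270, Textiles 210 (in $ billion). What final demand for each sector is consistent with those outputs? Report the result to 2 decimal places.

I − A =
  [   1.00    -0.15    -0.20]
  [  -0.35     0.60    -0.40]
  [  -0.25    -0.35     0.95]
d = (I − A) x:
  d_P = (+1.00)·160 + (-0.15)·270 + (-0.20)·210 = 77.50
  d_E = (-0.35)·160 + (+0.60)·270 + (-0.40)·210 = 22.00
  d_T = (-0.25)·160 + (-0.35)·270 + (+0.95)·210 = 65.00

d_P = 77.50, d_E = 22.00, d_T = 65.00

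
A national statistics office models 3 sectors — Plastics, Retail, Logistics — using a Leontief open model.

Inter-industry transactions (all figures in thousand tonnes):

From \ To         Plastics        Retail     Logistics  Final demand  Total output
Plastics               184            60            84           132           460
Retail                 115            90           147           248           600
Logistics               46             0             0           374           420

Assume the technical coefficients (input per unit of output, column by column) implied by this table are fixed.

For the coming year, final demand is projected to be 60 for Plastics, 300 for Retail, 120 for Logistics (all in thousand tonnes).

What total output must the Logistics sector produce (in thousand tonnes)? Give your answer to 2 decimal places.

x_L = 142.73

Technical coefficients a_ij = z_ij / X_j:
  a_PP = 184/460 = 0.40, a_RP = 115/460 = 0.25, a_LP = 46/460 = 0.10
  a_PR = 60/600 = 0.10, a_RR = 90/600 = 0.15, a_LR = 0/600 = 0.00
  a_PL = 84/420 = 0.20, a_RL = 147/420 = 0.35, a_LL = 0/420 = 0.00
I − A =
  [   0.60    -0.10    -0.20]
  [  -0.25     0.85    -0.35]
  [  -0.10     0.00     1.00]
Cofactors of I−A, C_ij = (−1)^(i+j)·(minor ij) (rows/columns in the sector order above):
  C_11 = (0.85)(1.00) − (-0.35)(0.00) = 0.8500
  C_12 = −[(-0.25)(1.00) − (-0.35)(-0.10)] = 0.2850
  C_13 = (-0.25)(0.00) − (0.85)(-0.10) = 0.0850
  C_21 = −[(-0.10)(1.00) − (-0.20)(0.00)] = 0.1000
  C_22 = (0.60)(1.00) − (-0.20)(-0.10) = 0.5800
  C_23 = −[(0.60)(0.00) − (-0.10)(-0.10)] = 0.0100
  C_31 = (-0.10)(-0.35) − (-0.20)(0.85) = 0.2050
  C_32 = −[(0.60)(-0.35) − (-0.20)(-0.25)] = 0.2600
  C_33 = (0.60)(0.85) − (-0.10)(-0.25) = 0.4850
det(I−A) = Σ_j (I−A)_1j·C_1j = (0.60)(0.8500) + (-0.10)(0.2850) + (-0.20)(0.0850) = 0.4645
adj(I−A) = Cᵀ =
  [ 0.8500   0.1000   0.2050]
  [ 0.2850   0.5800   0.2600]
  [ 0.0850   0.0100   0.4850]
(I − A)⁻¹ = adj(I−A) / det(I−A) ≈
  [   1.8299     0.2153     0.4413]
  [   0.6136     1.2487     0.5597]
  [   0.1830     0.0215     1.0441]
x = (I − A)⁻¹ d = adj(I−A)·d / det(I−A), with det(I−A) = 0.4645:
  x_P = (0.8500·60 + 0.1000·300 + 0.2050·120) / 0.4645 = 105.60 / 0.4645 ≈ 227.34
  x_R = (0.2850·60 + 0.5800·300 + 0.2600·120) / 0.4645 = 222.30 / 0.4645 ≈ 478.58
  x_L = (0.0850·60 + 0.0100·300 + 0.4850·120) / 0.4645 = 66.30 / 0.4645 ≈ 142.73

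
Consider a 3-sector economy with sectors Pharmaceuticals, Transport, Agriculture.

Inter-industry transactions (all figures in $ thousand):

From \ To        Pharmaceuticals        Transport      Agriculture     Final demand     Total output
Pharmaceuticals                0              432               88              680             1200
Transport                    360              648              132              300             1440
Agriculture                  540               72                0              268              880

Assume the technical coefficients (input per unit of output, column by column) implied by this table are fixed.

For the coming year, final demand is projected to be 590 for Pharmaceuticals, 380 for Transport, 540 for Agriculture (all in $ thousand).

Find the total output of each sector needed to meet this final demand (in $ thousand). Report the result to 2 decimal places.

Technical coefficients a_ij = z_ij / X_j:
  a_11 = 0/1200 = 0.00, a_21 = 360/1200 = 0.30, a_31 = 540/1200 = 0.45
  a_12 = 432/1440 = 0.30, a_22 = 648/1440 = 0.45, a_32 = 72/1440 = 0.05
  a_13 = 88/880 = 0.10, a_23 = 132/880 = 0.15, a_33 = 0/880 = 0.00
I − A =
  [   1.00    -0.30    -0.10]
  [  -0.30     0.55    -0.15]
  [  -0.45    -0.05     1.00]
Cofactors of I−A, C_ij = (−1)^(i+j)·(minor ij) (rows/columns in the sector order above):
  C_11 = (0.55)(1.00) − (-0.15)(-0.05) = 0.5425
  C_12 = −[(-0.30)(1.00) − (-0.15)(-0.45)] = 0.3675
  C_13 = (-0.30)(-0.05) − (0.55)(-0.45) = 0.2625
  C_21 = −[(-0.30)(1.00) − (-0.10)(-0.05)] = 0.3050
  C_22 = (1.00)(1.00) − (-0.10)(-0.45) = 0.9550
  C_23 = −[(1.00)(-0.05) − (-0.30)(-0.45)] = 0.1850
  C_31 = (-0.30)(-0.15) − (-0.10)(0.55) = 0.1000
  C_32 = −[(1.00)(-0.15) − (-0.10)(-0.30)] = 0.1800
  C_33 = (1.00)(0.55) − (-0.30)(-0.30) = 0.4600
det(I−A) = Σ_j (I−A)_1j·C_1j = (1.00)(0.5425) + (-0.30)(0.3675) + (-0.10)(0.2625) = 0.4060
adj(I−A) = Cᵀ =
  [ 0.5425   0.3050   0.1000]
  [ 0.3675   0.9550   0.1800]
  [ 0.2625   0.1850   0.4600]
(I − A)⁻¹ = adj(I−A) / det(I−A) ≈
  [   1.3362     0.7512     0.2463]
  [   0.9052     2.3522     0.4433]
  [   0.6466     0.4557     1.1330]
x = (I − A)⁻¹ d = adj(I−A)·d / det(I−A), with det(I−A) = 0.4060:
  x_1 = (0.5425·590 + 0.3050·380 + 0.1000·540) / 0.4060 = 489.975 / 0.4060 ≈ 1206.83
  x_2 = (0.3675·590 + 0.9550·380 + 0.1800·540) / 0.4060 = 676.925 / 0.4060 ≈ 1667.30
  x_3 = (0.2625·590 + 0.1850·380 + 0.4600·540) / 0.4060 = 473.575 / 0.4060 ≈ 1166.44

x_1 = 1206.83, x_2 = 1667.30, x_3 = 1166.44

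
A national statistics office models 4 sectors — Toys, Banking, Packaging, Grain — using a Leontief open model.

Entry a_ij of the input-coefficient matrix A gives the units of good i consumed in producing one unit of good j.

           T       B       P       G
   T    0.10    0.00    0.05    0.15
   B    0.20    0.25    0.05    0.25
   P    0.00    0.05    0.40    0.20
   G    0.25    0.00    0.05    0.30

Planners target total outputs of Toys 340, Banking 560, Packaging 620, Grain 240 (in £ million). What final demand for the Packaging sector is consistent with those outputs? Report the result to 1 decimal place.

d_P = 296.0

I − A =
  [   0.90     0.00    -0.05    -0.15]
  [  -0.20     0.75    -0.05    -0.25]
  [   0.00    -0.05     0.60    -0.20]
  [  -0.25     0.00    -0.05     0.70]
d = (I − A) x:
  d_T = (+0.90)·340 + (+0.00)·560 + (-0.05)·620 + (-0.15)·240 = 239.0
  d_B = (-0.20)·340 + (+0.75)·560 + (-0.05)·620 + (-0.25)·240 = 261.0
  d_P = (+0.00)·340 + (-0.05)·560 + (+0.60)·620 + (-0.20)·240 = 296.0
  d_G = (-0.25)·340 + (+0.00)·560 + (-0.05)·620 + (+0.70)·240 = 52.0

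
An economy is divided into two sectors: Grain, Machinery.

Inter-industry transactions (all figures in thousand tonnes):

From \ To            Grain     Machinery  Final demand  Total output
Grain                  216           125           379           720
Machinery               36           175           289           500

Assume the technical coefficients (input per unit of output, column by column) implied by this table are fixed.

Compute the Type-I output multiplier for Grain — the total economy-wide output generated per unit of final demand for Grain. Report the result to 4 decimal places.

Technical coefficients a_ij = z_ij / X_j:
  a_GG = 216/720 = 0.30, a_MG = 36/720 = 0.05
  a_GM = 125/500 = 0.25, a_MM = 175/500 = 0.35
I − A =
  [   0.70    -0.25]
  [  -0.05     0.65]
det(I−A) = (0.70)(0.65) − (-0.25)(-0.05) = 0.4425
adj(I−A) = [[0.65, 0.25], [0.05, 0.70]]
(I − A)⁻¹ = adj(I−A) / det(I−A) ≈
  [   1.46893     0.56497]
  [   0.11299     1.58192]
The output multiplier for sector j is the column-j sum of the Leontief inverse (I − A)⁻¹ = adj(I−A) / det(I−A).
Column G of adj(I−A): (0.65, 0.05); det(I−A) = 0.4425.
m_G = (0.65 + 0.05) / 0.4425 = 0.70 / 0.4425 ≈ 1.5819.

m_G = 1.5819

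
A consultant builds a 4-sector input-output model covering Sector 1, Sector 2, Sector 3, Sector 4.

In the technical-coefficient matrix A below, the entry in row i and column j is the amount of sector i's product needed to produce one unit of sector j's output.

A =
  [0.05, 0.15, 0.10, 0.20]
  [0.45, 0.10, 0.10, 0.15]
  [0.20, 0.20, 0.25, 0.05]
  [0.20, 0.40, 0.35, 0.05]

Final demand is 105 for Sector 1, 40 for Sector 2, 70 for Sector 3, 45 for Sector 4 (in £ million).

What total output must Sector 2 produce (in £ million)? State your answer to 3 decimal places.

x_2 = 233.237

I − A =
  [   0.95    -0.15    -0.10    -0.20]
  [  -0.45     0.90    -0.10    -0.15]
  [  -0.20    -0.20     0.75    -0.05]
  [  -0.20    -0.40    -0.35     0.95]
Compute the cofactors C_ij = (−1)^(i+j)·(3×3 minor ij) of I−A; the adjugate is their transpose:
adj(I−A) = Cᵀ =
  [ 0.549000   0.199250   0.172625   0.156125]
  [ 0.365750   0.596250   0.213375   0.182375]
  [ 0.268500   0.237500   0.614625   0.126375]
  [ 0.368500   0.380500   0.352625   0.541625]
det(I−A) = Σ_j (I−A)_1j·C_1j = (0.95)(0.549000) + (-0.15)(0.365750) + (-0.10)(0.268500) + (-0.20)(0.368500) = 0.3661375
(I − A)⁻¹ = adj(I−A) / det(I−A) ≈
  [   1.4994     0.5442     0.4715     0.4264]
  [   0.9989     1.6285     0.5828     0.4981]
  [   0.7333     0.6487     1.6787     0.3452]
  [   1.0065     1.0392     0.9631     1.4793]
x = (I − A)⁻¹ d = adj(I−A)·d / det(I−A), with det(I−A) = 0.3661375:
  x_1 = (0.549000·105 + 0.199250·40 + 0.172625·70 + 0.156125·45) / 0.3661375 = 84.724375 / 0.3661375 ≈ 231.400
  x_2 = (0.365750·105 + 0.596250·40 + 0.213375·70 + 0.182375·45) / 0.3661375 = 85.396875 / 0.3661375 ≈ 233.237
  x_3 = (0.268500·105 + 0.237500·40 + 0.614625·70 + 0.126375·45) / 0.3661375 = 86.403125 / 0.3661375 ≈ 235.985
  x_4 = (0.368500·105 + 0.380500·40 + 0.352625·70 + 0.541625·45) / 0.3661375 = 102.969375 / 0.3661375 ≈ 281.231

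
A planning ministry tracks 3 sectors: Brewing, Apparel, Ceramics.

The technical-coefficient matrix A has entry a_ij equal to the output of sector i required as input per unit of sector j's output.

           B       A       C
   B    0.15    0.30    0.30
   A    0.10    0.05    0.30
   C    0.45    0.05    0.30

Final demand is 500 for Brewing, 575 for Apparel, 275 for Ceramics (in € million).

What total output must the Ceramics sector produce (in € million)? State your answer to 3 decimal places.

x_C = 1473.010

I − A =
  [   0.85    -0.30    -0.30]
  [  -0.10     0.95    -0.30]
  [  -0.45    -0.05     0.70]
Cofactors of I−A, C_ij = (−1)^(i+j)·(minor ij) (rows/columns in the sector order above):
  C_11 = (0.95)(0.70) − (-0.30)(-0.05) = 0.6500
  C_12 = −[(-0.10)(0.70) − (-0.30)(-0.45)] = 0.2050
  C_13 = (-0.10)(-0.05) − (0.95)(-0.45) = 0.4325
  C_21 = −[(-0.30)(0.70) − (-0.30)(-0.05)] = 0.2250
  C_22 = (0.85)(0.70) − (-0.30)(-0.45) = 0.4600
  C_23 = −[(0.85)(-0.05) − (-0.30)(-0.45)] = 0.1775
  C_31 = (-0.30)(-0.30) − (-0.30)(0.95) = 0.3750
  C_32 = −[(0.85)(-0.30) − (-0.30)(-0.10)] = 0.2850
  C_33 = (0.85)(0.95) − (-0.30)(-0.10) = 0.7775
det(I−A) = Σ_j (I−A)_1j·C_1j = (0.85)(0.6500) + (-0.30)(0.2050) + (-0.30)(0.4325) = 0.36125
adj(I−A) = Cᵀ =
  [ 0.6500   0.2250   0.3750]
  [ 0.2050   0.4600   0.2850]
  [ 0.4325   0.1775   0.7775]
(I − A)⁻¹ = adj(I−A) / det(I−A) ≈
  [   1.7993     0.6228     1.0381]
  [   0.5675     1.2734     0.7889]
  [   1.1972     0.4913     2.1522]
x = (I − A)⁻¹ d = adj(I−A)·d / det(I−A), with det(I−A) = 0.36125:
  x_B = (0.6500·500 + 0.2250·575 + 0.3750·275) / 0.36125 = 557.50 / 0.36125 ≈ 1543.253
  x_A = (0.2050·500 + 0.4600·575 + 0.2850·275) / 0.36125 = 445.375 / 0.36125 ≈ 1232.872
  x_C = (0.4325·500 + 0.1775·575 + 0.7775·275) / 0.36125 = 532.125 / 0.36125 ≈ 1473.010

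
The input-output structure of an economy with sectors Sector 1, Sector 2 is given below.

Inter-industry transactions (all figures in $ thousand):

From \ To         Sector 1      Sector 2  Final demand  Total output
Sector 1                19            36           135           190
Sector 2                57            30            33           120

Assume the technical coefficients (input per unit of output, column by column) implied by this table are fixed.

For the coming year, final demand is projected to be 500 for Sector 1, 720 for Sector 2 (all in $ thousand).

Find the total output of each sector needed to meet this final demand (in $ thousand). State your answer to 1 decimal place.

x_1 = 1010.3, x_2 = 1364.1

Technical coefficients a_ij = z_ij / X_j:
  a_11 = 19/190 = 0.10, a_21 = 57/190 = 0.30
  a_12 = 36/120 = 0.30, a_22 = 30/120 = 0.25
I − A =
  [   0.90    -0.30]
  [  -0.30     0.75]
det(I−A) = (0.90)(0.75) − (-0.30)(-0.30) = 0.5850
adj(I−A) = [[0.75, 0.30], [0.30, 0.90]]
(I − A)⁻¹ = adj(I−A) / det(I−A) ≈
  [   1.2821     0.5128]
  [   0.5128     1.5385]
x = (I − A)⁻¹ d = adj(I−A)·d / det(I−A), with det(I−A) = 0.5850:
  x_1 = (0.75·500 + 0.30·720) / 0.5850 = 591.00 / 0.5850 ≈ 1010.3
  x_2 = (0.30·500 + 0.90·720) / 0.5850 = 798.00 / 0.5850 ≈ 1364.1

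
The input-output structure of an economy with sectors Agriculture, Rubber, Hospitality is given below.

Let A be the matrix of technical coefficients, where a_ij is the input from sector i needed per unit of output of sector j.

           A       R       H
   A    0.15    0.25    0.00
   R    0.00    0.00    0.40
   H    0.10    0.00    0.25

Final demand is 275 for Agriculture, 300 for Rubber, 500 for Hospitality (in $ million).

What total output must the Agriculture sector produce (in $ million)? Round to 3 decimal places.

I − A =
  [   0.85    -0.25     0.00]
  [   0.00     1.00    -0.40]
  [  -0.10     0.00     0.75]
Cofactors of I−A, C_ij = (−1)^(i+j)·(minor ij) (rows/columns in the sector order above):
  C_11 = (1.00)(0.75) − (-0.40)(0.00) = 0.7500
  C_12 = −[(0.00)(0.75) − (-0.40)(-0.10)] = 0.0400
  C_13 = (0.00)(0.00) − (1.00)(-0.10) = 0.1000
  C_21 = −[(-0.25)(0.75) − (0.00)(0.00)] = 0.1875
  C_22 = (0.85)(0.75) − (0.00)(-0.10) = 0.6375
  C_23 = −[(0.85)(0.00) − (-0.25)(-0.10)] = 0.0250
  C_31 = (-0.25)(-0.40) − (0.00)(1.00) = 0.1000
  C_32 = −[(0.85)(-0.40) − (0.00)(0.00)] = 0.3400
  C_33 = (0.85)(1.00) − (-0.25)(0.00) = 0.8500
det(I−A) = Σ_j (I−A)_1j·C_1j = (0.85)(0.7500) + (-0.25)(0.0400) + (0.00)(0.1000) = 0.6275
adj(I−A) = Cᵀ =
  [ 0.7500   0.1875   0.1000]
  [ 0.0400   0.6375   0.3400]
  [ 0.1000   0.0250   0.8500]
(I − A)⁻¹ = adj(I−A) / det(I−A) ≈
  [   1.1952     0.2988     0.1594]
  [   0.0637     1.0159     0.5418]
  [   0.1594     0.0398     1.3546]
x = (I − A)⁻¹ d = adj(I−A)·d / det(I−A), with det(I−A) = 0.6275:
  x_A = (0.7500·275 + 0.1875·300 + 0.1000·500) / 0.6275 = 312.50 / 0.6275 ≈ 498.008
  x_R = (0.0400·275 + 0.6375·300 + 0.3400·500) / 0.6275 = 372.25 / 0.6275 ≈ 593.227
  x_H = (0.1000·275 + 0.0250·300 + 0.8500·500) / 0.6275 = 460.00 / 0.6275 ≈ 733.068

x_A = 498.008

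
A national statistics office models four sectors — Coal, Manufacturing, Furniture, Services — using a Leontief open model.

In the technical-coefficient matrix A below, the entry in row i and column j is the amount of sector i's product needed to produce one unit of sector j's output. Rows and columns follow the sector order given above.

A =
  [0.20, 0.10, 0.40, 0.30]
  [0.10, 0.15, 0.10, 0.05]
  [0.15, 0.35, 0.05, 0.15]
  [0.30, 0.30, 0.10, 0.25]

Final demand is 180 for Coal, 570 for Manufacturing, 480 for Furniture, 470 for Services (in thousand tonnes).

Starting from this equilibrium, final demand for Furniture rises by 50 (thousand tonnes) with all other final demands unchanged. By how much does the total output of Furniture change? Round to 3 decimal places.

Δx_F = 73.230

I − A =
  [   0.80    -0.10    -0.40    -0.30]
  [  -0.10     0.85    -0.10    -0.05]
  [  -0.15    -0.35     0.95    -0.15]
  [  -0.30    -0.30    -0.10     0.75]
Compute the cofactors C_ij = (−1)^(i+j)·(3×3 minor ij) of I−A; the adjugate is their transpose:
adj(I−A) = Cᵀ =
  [ 0.546125   0.288750   0.291500   0.296000]
  [ 0.100500   0.405000   0.094000   0.086000]
  [ 0.167625   0.243750   0.403500   0.164000]
  [ 0.281000   0.310000   0.208000   0.542000]
det(I−A) = Σ_j (I−A)_1j·C_1j = (0.80)(0.546125) + (-0.10)(0.100500) + (-0.40)(0.167625) + (-0.30)(0.281000) = 0.2755
(I − A)⁻¹ = adj(I−A) / det(I−A) ≈
  [   1.9823     1.0481     1.0581     1.0744]
  [   0.3648     1.4701     0.3412     0.3122]
  [   0.6084     0.8848     1.4646     0.5953]
  [   1.0200     1.1252     0.7550     1.9673]
Δx = (I − A)⁻¹ Δd with Δd having +50 in the Furniture component and 0 elsewhere.
So Δx_F = L_FF · (+50), where L_FF = adj(I−A)_FF / det(I−A) = 0.403500 / 0.2755.
Δx_F = 0.403500 × (+50) / 0.2755 = 20.175 / 0.2755 ≈ 73.230.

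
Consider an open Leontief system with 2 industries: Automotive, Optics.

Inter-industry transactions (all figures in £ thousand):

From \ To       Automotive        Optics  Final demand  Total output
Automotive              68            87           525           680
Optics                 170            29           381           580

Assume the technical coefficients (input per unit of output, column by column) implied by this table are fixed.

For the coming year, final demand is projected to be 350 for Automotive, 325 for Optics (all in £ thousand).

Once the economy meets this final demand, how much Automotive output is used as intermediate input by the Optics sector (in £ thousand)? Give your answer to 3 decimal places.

Technical coefficients a_ij = z_ij / X_j:
  a_11 = 68/680 = 0.10, a_21 = 170/680 = 0.25
  a_12 = 87/580 = 0.15, a_22 = 29/580 = 0.05
I − A =
  [   0.90    -0.15]
  [  -0.25     0.95]
det(I−A) = (0.90)(0.95) − (-0.15)(-0.25) = 0.8175
adj(I−A) = [[0.95, 0.15], [0.25, 0.90]]
(I − A)⁻¹ = adj(I−A) / det(I−A) ≈
  [   1.1621     0.1835]
  [   0.3058     1.1009]
First solve x = (I − A)⁻¹ d = adj(I−A)·d / det(I−A); in particular x_2 = (0.25·350 + 0.90·325) / 0.8175 = 380.00 / 0.8175 ≈ 464.83180.
Intermediate flow from 1 to 2: z_12 = a_12 · x_2 = 0.15 × 380.00 / 0.8175 = 57.00 / 0.8175 ≈ 69.725.

z_12 = 69.725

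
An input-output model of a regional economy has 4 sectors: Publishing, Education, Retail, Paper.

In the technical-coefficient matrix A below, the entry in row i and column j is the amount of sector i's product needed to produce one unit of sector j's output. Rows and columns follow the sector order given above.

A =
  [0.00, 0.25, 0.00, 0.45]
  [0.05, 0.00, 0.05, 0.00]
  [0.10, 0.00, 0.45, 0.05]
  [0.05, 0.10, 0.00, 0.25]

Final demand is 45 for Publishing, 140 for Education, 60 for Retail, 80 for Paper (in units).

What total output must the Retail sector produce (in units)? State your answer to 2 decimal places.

I − A =
  [   1.00    -0.25     0.00    -0.45]
  [  -0.05     1.00    -0.05     0.00]
  [  -0.10     0.00     0.55    -0.05]
  [  -0.05    -0.10     0.00     0.75]
Compute the cofactors C_ij = (−1)^(i+j)·(3×3 minor ij) of I−A; the adjugate is their transpose:
adj(I−A) = Cᵀ =
  [ 0.412250   0.127875   0.011625   0.248125]
  [ 0.024500   0.400125   0.036375   0.017125]
  [ 0.077750   0.028875   0.715875   0.094375]
  [ 0.030750   0.061875   0.005625   0.541875]
det(I−A) = Σ_j (I−A)_1j·C_1j = (1.00)(0.412250) + (-0.25)(0.024500) + (0.00)(0.077750) + (-0.45)(0.030750) = 0.3922875
(I − A)⁻¹ = adj(I−A) / det(I−A) ≈
  [   1.0509     0.3260     0.0296     0.6325]
  [   0.0625     1.0200     0.0927     0.0437]
  [   0.1982     0.0736     1.8249     0.2406]
  [   0.0784     0.1577     0.0143     1.3813]
x = (I − A)⁻¹ d = adj(I−A)·d / det(I−A), with det(I−A) = 0.3922875:
  x_1 = (0.412250·45 + 0.127875·140 + 0.011625·60 + 0.248125·80) / 0.3922875 = 57.00125 / 0.3922875 ≈ 145.30
  x_2 = (0.024500·45 + 0.400125·140 + 0.036375·60 + 0.017125·80) / 0.3922875 = 60.6725 / 0.3922875 ≈ 154.66
  x_3 = (0.077750·45 + 0.028875·140 + 0.715875·60 + 0.094375·80) / 0.3922875 = 58.04375 / 0.3922875 ≈ 147.96
  x_4 = (0.030750·45 + 0.061875·140 + 0.005625·60 + 0.541875·80) / 0.3922875 = 53.73375 / 0.3922875 ≈ 136.98

x_3 = 147.96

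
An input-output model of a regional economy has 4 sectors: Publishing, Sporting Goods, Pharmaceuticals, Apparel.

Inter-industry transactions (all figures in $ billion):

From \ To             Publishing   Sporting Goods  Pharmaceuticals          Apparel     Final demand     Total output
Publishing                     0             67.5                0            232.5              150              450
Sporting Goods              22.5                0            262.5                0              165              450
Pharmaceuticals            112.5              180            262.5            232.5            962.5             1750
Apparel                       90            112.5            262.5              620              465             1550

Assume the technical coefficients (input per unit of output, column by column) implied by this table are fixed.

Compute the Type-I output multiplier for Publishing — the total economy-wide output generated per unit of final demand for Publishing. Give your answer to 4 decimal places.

m_1 = 2.2438

Technical coefficients a_ij = z_ij / X_j:
  a_11 = 0/450 = 0.00, a_21 = 22.5/450 = 0.05, a_31 = 112.5/450 = 0.25, a_41 = 90/450 = 0.20
  a_12 = 67.5/450 = 0.15, a_22 = 0/450 = 0.00, a_32 = 180/450 = 0.40, a_42 = 112.5/450 = 0.25
  a_13 = 0/1750 = 0.00, a_23 = 262.5/1750 = 0.15, a_33 = 262.5/1750 = 0.15, a_43 = 262.5/1750 = 0.15
  a_14 = 232.5/1550 = 0.15, a_24 = 0/1550 = 0.00, a_34 = 232.5/1550 = 0.15, a_44 = 620/1550 = 0.40
I − A =
  [   1.00    -0.15     0.00    -0.15]
  [  -0.05     1.00    -0.15     0.00]
  [  -0.25    -0.40     0.85    -0.15]
  [  -0.20    -0.25    -0.15     0.60]
Compute the cofactors C_ij = (−1)^(i+j)·(3×3 minor ij) of I−A; the adjugate is their transpose:
adj(I−A) = Cᵀ =
  [ 0.445875   0.114000   0.041625   0.121875]
  [ 0.051375   0.456375   0.086625   0.034500]
  [ 0.193875   0.301875   0.563625   0.189375]
  [ 0.218500   0.303625   0.190875   0.778000]
det(I−A) = Σ_j (I−A)_1j·C_1j = (1.00)(0.445875) + (-0.15)(0.051375) + (0.00)(0.193875) + (-0.15)(0.218500) = 0.40539375
(I − A)⁻¹ = adj(I−A) / det(I−A) ≈
  [   1.09986     0.28121     0.10268     0.30063]
  [   0.12673     1.12576     0.21368     0.08510]
  [   0.47824     0.74465     1.39031     0.46714]
  [   0.53898     0.74896     0.47084     1.91912]
The output multiplier for sector j is the column-j sum of the Leontief inverse (I − A)⁻¹ = adj(I−A) / det(I−A).
Column 1 of adj(I−A): (0.445875, 0.051375, 0.193875, 0.218500); det(I−A) = 0.40539375.
m_1 = (0.445875 + 0.051375 + 0.193875 + 0.218500) / 0.40539375 = 0.909625 / 0.40539375 ≈ 2.2438.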